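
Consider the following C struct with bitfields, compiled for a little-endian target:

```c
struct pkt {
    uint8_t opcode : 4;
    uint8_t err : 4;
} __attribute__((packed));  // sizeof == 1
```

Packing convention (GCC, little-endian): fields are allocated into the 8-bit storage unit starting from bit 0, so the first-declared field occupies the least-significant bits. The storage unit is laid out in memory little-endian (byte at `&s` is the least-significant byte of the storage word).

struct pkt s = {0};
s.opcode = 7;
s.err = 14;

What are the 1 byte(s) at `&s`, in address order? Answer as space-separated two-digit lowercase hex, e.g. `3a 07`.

e7

opcode:4 = 7 → 0x7 << 0 → word 0x07
err:4 = 14 → 0xe << 4 → word 0xe7
word = 0xe7 → little-endian bytes:
  [0]=0xe7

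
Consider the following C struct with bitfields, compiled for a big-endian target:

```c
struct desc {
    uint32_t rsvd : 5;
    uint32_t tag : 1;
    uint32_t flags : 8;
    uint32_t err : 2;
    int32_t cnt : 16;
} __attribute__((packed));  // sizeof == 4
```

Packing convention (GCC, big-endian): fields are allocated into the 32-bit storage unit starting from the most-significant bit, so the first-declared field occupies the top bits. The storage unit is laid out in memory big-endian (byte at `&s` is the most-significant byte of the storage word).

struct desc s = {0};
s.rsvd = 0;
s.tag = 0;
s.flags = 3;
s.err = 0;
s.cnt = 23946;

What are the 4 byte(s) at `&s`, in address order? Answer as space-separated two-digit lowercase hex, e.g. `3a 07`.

00 0c 5d 8a

[27+:5] rsvd=0 & 0x1f = 0x0; word=0x00000000
[26+:1] tag=0 & 0x1 = 0x0; word=0x00000000
[18+:8] flags=3 & 0xff = 0x3; word=0x000c0000
[16+:2] err=0 & 0x3 = 0x0; word=0x000c0000
[0+:16] cnt=23946 & 0xffff = 0x5d8a; word=0x000c5d8a
word = 0x000c5d8a → big-endian bytes:
  [0]=0x00  [1]=0x0c  [2]=0x5d  [3]=0x8a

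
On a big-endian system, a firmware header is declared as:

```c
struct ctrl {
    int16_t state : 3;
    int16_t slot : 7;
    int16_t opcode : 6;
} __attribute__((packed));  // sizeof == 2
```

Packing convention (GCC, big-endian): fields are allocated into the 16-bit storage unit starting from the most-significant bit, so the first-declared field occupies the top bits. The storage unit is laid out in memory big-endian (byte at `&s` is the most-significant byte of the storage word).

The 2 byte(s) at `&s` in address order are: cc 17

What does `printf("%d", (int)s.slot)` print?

48

[0]=0xcc [1]=0x17 (big-endian) → word 0xcc17
state [13+:3] = (word>>13) & 0x7 = 6
slot [6+:7] = (word>>6) & 0x7f = 48  ←
opcode [0+:6] = (word>>0) & 0x3f = 23
slot signed 7b, MSB=0: value = 48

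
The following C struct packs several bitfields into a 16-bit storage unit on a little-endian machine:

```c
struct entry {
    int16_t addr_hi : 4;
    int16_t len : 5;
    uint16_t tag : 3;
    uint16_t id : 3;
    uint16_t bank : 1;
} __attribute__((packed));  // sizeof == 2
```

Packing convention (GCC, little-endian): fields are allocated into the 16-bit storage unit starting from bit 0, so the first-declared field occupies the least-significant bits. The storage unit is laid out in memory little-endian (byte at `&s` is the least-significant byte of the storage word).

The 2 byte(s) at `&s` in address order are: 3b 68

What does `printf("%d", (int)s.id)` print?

[0]=0x3b [1]=0x68 (little-endian) → word 0x683b
addr_hi:4 @ bit 0 → (0x683b>>0)&0xf = 0xb
len:5 @ bit 4 → (0x683b>>4)&0x1f = 0x3
tag:3 @ bit 9 → (0x683b>>9)&0x7 = 0x4
id:3 @ bit 12 → (0x683b>>12)&0x7 = 0x6  ←
bank:1 @ bit 15 → (0x683b>>15)&0x1 = 0x0

6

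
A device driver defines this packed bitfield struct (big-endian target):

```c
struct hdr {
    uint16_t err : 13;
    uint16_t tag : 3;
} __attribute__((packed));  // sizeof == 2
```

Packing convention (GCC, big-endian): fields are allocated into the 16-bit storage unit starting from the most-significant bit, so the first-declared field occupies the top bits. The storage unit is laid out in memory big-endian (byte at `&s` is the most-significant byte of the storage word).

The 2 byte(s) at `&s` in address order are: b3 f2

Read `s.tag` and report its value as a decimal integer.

[0]=0xb3 [1]=0xf2 (big-endian) → word 0xb3f2
err [3+:13] = (word>>3) & 0x1fff = 5758
tag [0+:3] = (word>>0) & 0x7 = 2  ←

2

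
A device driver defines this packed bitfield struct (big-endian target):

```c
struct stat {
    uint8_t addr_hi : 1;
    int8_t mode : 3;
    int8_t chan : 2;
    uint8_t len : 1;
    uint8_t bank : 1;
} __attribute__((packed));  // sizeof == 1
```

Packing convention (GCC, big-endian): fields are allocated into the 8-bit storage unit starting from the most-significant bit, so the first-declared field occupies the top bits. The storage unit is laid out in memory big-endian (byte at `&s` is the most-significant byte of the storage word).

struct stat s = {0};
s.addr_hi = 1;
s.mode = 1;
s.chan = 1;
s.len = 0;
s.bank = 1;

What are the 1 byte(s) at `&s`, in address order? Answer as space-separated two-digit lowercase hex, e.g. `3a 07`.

95

[7+:1] addr_hi=1 & 0x1 = 0x1; word=0x80
[4+:3] mode=1 & 0x7 = 0x1; word=0x90
[2+:2] chan=1 & 0x3 = 0x1; word=0x94
[1+:1] len=0 & 0x1 = 0x0; word=0x94
[0+:1] bank=1 & 0x1 = 0x1; word=0x95
word = 0x95 → big-endian bytes:
  [0]=0x95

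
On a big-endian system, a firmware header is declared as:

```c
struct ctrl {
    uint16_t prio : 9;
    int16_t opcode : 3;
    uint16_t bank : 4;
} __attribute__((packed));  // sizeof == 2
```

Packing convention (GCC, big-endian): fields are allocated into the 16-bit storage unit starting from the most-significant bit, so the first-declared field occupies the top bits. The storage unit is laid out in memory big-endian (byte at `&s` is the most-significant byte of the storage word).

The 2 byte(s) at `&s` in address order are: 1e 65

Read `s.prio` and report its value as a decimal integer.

[0]=0x1e [1]=0x65 (big-endian) → word 0x1e65
prio:9 @ bit 7 → (0x1e65>>7)&0x1ff = 0x3c  ←
opcode:3 @ bit 4 → (0x1e65>>4)&0x7 = 0x6
bank:4 @ bit 0 → (0x1e65>>0)&0xf = 0x5

60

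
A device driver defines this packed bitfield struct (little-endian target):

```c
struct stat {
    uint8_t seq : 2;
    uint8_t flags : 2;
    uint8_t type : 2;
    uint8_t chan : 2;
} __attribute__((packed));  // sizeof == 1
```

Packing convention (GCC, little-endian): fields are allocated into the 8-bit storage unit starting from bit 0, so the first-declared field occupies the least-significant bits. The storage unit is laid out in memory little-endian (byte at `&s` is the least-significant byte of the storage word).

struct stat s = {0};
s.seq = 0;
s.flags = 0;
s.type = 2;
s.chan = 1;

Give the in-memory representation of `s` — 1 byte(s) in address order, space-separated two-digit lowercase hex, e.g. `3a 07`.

seq (2b) val=0 bits=0x0 at bit 0: 0x00
flags (2b) val=0 bits=0x0 at bit 2: 0x00
type (2b) val=2 bits=0x2 at bit 4: 0x20
chan (2b) val=1 bits=0x1 at bit 6: 0x60
word = 0x60 → little-endian bytes:
  [0]=0x60

60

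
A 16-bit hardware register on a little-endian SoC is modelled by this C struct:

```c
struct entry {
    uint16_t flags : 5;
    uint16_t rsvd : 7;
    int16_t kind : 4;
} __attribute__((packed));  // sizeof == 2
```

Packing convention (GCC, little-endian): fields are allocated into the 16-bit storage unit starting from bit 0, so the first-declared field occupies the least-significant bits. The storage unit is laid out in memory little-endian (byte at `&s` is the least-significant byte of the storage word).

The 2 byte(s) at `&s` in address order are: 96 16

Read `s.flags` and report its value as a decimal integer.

[0]=0x96 [1]=0x16 (little-endian) → word 0x1696
flags [0+:5] = (word>>0) & 0x1f = 22  ←
rsvd [5+:7] = (word>>5) & 0x7f = 52
kind [12+:4] = (word>>12) & 0xf = 1

22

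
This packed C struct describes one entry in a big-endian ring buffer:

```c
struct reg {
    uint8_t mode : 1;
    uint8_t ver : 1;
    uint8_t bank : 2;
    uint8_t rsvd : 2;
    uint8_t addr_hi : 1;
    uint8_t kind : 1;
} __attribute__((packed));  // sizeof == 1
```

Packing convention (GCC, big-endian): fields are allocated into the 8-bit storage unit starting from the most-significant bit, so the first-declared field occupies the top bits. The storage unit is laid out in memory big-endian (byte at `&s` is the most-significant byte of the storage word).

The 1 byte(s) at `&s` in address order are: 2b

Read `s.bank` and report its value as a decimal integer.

2

[0]=0x2b (big-endian) → word 0x2b
mode:1 @ bit 7 → (0x2b>>7)&0x1 = 0x0
ver:1 @ bit 6 → (0x2b>>6)&0x1 = 0x0
bank:2 @ bit 4 → (0x2b>>4)&0x3 = 0x2  ←
rsvd:2 @ bit 2 → (0x2b>>2)&0x3 = 0x2
addr_hi:1 @ bit 1 → (0x2b>>1)&0x1 = 0x1
kind:1 @ bit 0 → (0x2b>>0)&0x1 = 0x1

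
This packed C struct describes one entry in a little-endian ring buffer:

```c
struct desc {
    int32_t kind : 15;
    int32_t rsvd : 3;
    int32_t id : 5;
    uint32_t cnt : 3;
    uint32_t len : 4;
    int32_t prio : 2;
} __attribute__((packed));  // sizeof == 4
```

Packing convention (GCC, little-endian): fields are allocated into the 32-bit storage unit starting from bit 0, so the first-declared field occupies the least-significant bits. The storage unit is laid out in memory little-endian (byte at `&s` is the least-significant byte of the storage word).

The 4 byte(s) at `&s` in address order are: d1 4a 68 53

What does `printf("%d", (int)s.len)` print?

[0]=0xd1 [1]=0x4a [2]=0x68 [3]=0x53 (little-endian) → word 0x53684ad1
kind [0+:15] = (word>>0) & 0x7fff = 19153
rsvd [15+:3] = (word>>15) & 0x7 = 0
id [18+:5] = (word>>18) & 0x1f = 26
cnt [23+:3] = (word>>23) & 0x7 = 6
len [26+:4] = (word>>26) & 0xf = 4  ←
prio [30+:2] = (word>>30) & 0x3 = 1

4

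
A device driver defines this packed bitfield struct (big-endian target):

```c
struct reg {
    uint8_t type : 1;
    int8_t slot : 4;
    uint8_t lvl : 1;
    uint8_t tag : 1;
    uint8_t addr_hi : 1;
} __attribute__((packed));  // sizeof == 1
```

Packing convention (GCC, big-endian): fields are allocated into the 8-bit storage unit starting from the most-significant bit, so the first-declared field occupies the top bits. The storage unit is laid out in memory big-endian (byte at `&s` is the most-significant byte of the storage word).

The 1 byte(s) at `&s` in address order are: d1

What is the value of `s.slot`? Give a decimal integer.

[0]=0xd1 (big-endian) → word 0xd1
type:1 @ bit 7 → (0xd1>>7)&0x1 = 0x1
slot:4 @ bit 3 → (0xd1>>3)&0xf = 0xa  ←
lvl:1 @ bit 2 → (0xd1>>2)&0x1 = 0x0
tag:1 @ bit 1 → (0xd1>>1)&0x1 = 0x0
addr_hi:1 @ bit 0 → (0xd1>>0)&0x1 = 0x1
slot signed 4b, MSB=1: 10 - 16 = -6

-6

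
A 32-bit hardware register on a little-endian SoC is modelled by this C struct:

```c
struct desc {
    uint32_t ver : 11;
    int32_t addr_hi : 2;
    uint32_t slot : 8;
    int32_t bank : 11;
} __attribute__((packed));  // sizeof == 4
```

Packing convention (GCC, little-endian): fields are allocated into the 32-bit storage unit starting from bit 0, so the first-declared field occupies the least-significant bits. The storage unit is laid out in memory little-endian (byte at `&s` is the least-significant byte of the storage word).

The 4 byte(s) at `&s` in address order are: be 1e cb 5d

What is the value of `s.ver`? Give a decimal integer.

1726

[0]=0xbe [1]=0x1e [2]=0xcb [3]=0x5d (little-endian) → word 0x5dcb1ebe
ver:11 @ bit 0 → (0x5dcb1ebe>>0)&0x7ff = 0x6be  ←
addr_hi:2 @ bit 11 → (0x5dcb1ebe>>11)&0x3 = 0x3
slot:8 @ bit 13 → (0x5dcb1ebe>>13)&0xff = 0x58
bank:11 @ bit 21 → (0x5dcb1ebe>>21)&0x7ff = 0x2ee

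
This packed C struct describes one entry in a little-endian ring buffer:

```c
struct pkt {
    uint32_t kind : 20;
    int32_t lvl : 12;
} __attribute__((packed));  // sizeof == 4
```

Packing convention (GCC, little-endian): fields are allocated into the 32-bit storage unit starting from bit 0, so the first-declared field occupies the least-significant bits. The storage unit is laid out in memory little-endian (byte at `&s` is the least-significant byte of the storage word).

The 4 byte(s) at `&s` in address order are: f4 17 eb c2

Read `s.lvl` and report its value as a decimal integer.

[0]=0xf4 [1]=0x17 [2]=0xeb [3]=0xc2 (little-endian) → word 0xc2eb17f4
kind [0+:20] = (word>>0) & 0xfffff = 727028
lvl [20+:12] = (word>>20) & 0xfff = 3118  ←
lvl signed 12b, MSB=1: 3118 - 4096 = -978

-978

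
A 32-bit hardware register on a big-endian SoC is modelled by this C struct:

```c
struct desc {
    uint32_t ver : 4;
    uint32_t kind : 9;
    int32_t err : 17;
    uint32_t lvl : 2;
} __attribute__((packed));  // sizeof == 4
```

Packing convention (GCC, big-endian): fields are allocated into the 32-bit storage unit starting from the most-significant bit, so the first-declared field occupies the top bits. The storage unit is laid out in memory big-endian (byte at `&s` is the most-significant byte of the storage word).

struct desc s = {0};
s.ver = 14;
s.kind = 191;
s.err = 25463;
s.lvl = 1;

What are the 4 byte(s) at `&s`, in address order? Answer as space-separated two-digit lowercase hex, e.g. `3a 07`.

e5 f9 8d dd

ver (4b) val=14 bits=0xe at bit 28: 0xe0000000
kind (9b) val=191 bits=0xbf at bit 19: 0xe5f80000
err (17b) val=25463 bits=0x6377 at bit 2: 0xe5f98ddc
lvl (2b) val=1 bits=0x1 at bit 0: 0xe5f98ddd
word = 0xe5f98ddd → big-endian bytes:
  [0]=0xe5  [1]=0xf9  [2]=0x8d  [3]=0xdd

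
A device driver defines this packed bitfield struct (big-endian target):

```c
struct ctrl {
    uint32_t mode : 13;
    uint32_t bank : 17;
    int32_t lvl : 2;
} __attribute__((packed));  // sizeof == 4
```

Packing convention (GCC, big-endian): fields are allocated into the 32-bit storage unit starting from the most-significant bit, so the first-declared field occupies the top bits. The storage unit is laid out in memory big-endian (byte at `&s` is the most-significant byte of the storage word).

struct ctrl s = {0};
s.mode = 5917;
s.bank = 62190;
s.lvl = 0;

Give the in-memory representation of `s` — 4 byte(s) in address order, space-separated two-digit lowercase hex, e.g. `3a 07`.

mode (13b) val=5917 bits=0x171d at bit 19: 0xb8e80000
bank (17b) val=62190 bits=0xf2ee at bit 2: 0xb8ebcbb8
lvl (2b) val=0 bits=0x0 at bit 0: 0xb8ebcbb8
word = 0xb8ebcbb8 → big-endian bytes:
  [0]=0xb8  [1]=0xeb  [2]=0xcb  [3]=0xb8

b8 eb cb b8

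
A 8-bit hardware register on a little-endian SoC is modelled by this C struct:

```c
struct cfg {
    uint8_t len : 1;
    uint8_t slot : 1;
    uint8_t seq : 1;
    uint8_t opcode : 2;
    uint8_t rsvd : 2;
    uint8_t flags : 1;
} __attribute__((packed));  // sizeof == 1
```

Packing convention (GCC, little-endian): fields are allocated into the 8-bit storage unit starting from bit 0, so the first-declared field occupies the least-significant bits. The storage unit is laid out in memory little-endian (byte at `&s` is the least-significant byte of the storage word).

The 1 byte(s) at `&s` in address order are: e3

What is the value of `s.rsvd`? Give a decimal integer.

3

[0]=0xe3 (little-endian) → word 0xe3
len:1 @ bit 0 → (0xe3>>0)&0x1 = 0x1
slot:1 @ bit 1 → (0xe3>>1)&0x1 = 0x1
seq:1 @ bit 2 → (0xe3>>2)&0x1 = 0x0
opcode:2 @ bit 3 → (0xe3>>3)&0x3 = 0x0
rsvd:2 @ bit 5 → (0xe3>>5)&0x3 = 0x3  ←
flags:1 @ bit 7 → (0xe3>>7)&0x1 = 0x1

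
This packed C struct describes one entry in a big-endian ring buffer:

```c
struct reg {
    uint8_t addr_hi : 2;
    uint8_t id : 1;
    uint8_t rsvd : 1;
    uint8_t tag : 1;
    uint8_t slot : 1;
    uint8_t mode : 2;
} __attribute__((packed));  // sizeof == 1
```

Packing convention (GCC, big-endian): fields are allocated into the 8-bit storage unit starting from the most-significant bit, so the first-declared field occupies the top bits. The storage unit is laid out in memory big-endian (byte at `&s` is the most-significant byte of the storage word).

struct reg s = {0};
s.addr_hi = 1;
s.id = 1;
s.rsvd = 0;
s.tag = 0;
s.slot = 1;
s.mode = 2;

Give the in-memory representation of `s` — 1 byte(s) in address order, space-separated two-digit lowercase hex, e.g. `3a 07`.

66

addr_hi (2b) val=1 bits=0x1 at bit 6: 0x40
id (1b) val=1 bits=0x1 at bit 5: 0x60
rsvd (1b) val=0 bits=0x0 at bit 4: 0x60
tag (1b) val=0 bits=0x0 at bit 3: 0x60
slot (1b) val=1 bits=0x1 at bit 2: 0x64
mode (2b) val=2 bits=0x2 at bit 0: 0x66
word = 0x66 → big-endian bytes:
  [0]=0x66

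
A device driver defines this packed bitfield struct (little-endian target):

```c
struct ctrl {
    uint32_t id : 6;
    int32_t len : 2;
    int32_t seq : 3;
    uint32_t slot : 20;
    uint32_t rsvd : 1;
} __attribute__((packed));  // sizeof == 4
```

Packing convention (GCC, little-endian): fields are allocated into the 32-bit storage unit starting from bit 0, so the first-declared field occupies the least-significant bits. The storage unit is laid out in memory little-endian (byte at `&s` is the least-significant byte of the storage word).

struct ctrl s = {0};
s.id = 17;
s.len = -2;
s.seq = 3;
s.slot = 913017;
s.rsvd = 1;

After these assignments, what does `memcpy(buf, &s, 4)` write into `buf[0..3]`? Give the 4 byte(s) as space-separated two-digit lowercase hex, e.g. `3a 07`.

id:6 = 17 → 0x11 << 0 → word 0x00000011
len:2 = -2 → 0x2 << 6 → word 0x00000091
seq:3 = 3 → 0x3 << 8 → word 0x00000391
slot:20 = 913017 → 0xdee79 << 11 → word 0x6f73cb91
rsvd:1 = 1 → 0x1 << 31 → word 0xef73cb91
word = 0xef73cb91 → little-endian bytes:
  [0]=0x91  [1]=0xcb  [2]=0x73  [3]=0xef

91 cb 73 ef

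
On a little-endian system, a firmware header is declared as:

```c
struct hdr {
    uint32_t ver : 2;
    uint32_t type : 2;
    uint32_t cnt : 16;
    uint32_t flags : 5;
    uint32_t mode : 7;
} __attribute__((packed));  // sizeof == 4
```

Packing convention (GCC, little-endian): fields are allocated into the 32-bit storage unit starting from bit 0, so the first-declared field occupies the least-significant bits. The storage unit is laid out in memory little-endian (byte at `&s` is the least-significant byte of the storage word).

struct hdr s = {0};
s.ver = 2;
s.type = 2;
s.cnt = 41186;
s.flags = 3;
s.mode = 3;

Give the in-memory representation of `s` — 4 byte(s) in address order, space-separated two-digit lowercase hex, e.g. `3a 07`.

[0+:2] ver=2 & 0x3 = 0x2; word=0x00000002
[2+:2] type=2 & 0x3 = 0x2; word=0x0000000a
[4+:16] cnt=41186 & 0xffff = 0xa0e2; word=0x000a0e2a
[20+:5] flags=3 & 0x1f = 0x3; word=0x003a0e2a
[25+:7] mode=3 & 0x7f = 0x3; word=0x063a0e2a
word = 0x063a0e2a → little-endian bytes:
  [0]=0x2a  [1]=0x0e  [2]=0x3a  [3]=0x06

2a 0e 3a 06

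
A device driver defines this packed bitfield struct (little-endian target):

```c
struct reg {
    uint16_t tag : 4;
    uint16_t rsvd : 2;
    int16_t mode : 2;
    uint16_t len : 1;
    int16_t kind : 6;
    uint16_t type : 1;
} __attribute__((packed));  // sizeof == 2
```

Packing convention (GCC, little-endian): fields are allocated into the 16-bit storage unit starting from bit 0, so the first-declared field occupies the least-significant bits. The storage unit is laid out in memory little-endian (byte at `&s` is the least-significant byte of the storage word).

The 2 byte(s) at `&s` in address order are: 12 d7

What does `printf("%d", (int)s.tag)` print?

2

[0]=0x12 [1]=0xd7 (little-endian) → word 0xd712
tag:4 @ bit 0 → (0xd712>>0)&0xf = 0x2  ←
rsvd:2 @ bit 4 → (0xd712>>4)&0x3 = 0x1
mode:2 @ bit 6 → (0xd712>>6)&0x3 = 0x0
len:1 @ bit 8 → (0xd712>>8)&0x1 = 0x1
kind:6 @ bit 9 → (0xd712>>9)&0x3f = 0x2b
type:1 @ bit 15 → (0xd712>>15)&0x1 = 0x1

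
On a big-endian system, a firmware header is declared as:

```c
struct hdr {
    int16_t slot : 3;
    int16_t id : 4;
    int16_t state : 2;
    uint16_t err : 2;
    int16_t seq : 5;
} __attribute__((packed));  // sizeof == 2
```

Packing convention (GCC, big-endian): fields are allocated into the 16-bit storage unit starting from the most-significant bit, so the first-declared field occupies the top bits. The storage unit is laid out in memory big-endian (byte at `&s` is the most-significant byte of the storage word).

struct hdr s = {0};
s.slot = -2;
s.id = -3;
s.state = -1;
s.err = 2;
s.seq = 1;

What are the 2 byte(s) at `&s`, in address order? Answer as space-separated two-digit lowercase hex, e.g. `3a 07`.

slot (3b) val=-2 bits=0x6 at bit 13: 0xc000
id (4b) val=-3 bits=0xd at bit 9: 0xda00
state (2b) val=-1 bits=0x3 at bit 7: 0xdb80
err (2b) val=2 bits=0x2 at bit 5: 0xdbc0
seq (5b) val=1 bits=0x1 at bit 0: 0xdbc1
word = 0xdbc1 → big-endian bytes:
  [0]=0xdb  [1]=0xc1

db c1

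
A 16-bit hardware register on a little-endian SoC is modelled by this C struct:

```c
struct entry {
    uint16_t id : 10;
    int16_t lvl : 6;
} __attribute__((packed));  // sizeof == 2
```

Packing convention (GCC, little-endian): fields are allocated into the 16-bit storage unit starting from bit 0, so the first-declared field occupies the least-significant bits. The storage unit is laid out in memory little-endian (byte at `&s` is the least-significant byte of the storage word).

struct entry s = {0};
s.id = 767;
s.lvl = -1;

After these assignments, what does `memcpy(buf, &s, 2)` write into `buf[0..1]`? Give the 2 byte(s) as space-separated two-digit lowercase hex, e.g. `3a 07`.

ff fe

id (10b) val=767 bits=0x2ff at bit 0: 0x02ff
lvl (6b) val=-1 bits=0x3f at bit 10: 0xfeff
word = 0xfeff → little-endian bytes:
  [0]=0xff  [1]=0xfe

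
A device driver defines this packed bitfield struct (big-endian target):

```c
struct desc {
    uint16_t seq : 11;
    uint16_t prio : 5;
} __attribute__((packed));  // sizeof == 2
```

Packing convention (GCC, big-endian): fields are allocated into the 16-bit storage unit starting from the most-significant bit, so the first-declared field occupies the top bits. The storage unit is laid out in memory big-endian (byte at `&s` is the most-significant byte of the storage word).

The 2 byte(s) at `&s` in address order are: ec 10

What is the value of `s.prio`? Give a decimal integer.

[0]=0xec [1]=0x10 (big-endian) → word 0xec10
seq:11 @ bit 5 → (0xec10>>5)&0x7ff = 0x760
prio:5 @ bit 0 → (0xec10>>0)&0x1f = 0x10  ←

16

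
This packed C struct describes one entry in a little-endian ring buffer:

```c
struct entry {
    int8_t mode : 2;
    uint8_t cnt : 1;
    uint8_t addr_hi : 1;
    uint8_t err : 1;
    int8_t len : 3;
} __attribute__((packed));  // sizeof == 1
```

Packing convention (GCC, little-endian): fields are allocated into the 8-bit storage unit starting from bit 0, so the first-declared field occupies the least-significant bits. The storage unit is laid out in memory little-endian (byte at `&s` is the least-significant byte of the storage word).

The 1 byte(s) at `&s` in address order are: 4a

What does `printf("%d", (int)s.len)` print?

[0]=0x4a (little-endian) → word 0x4a
mode [0+:2] = (word>>0) & 0x3 = 2
cnt [2+:1] = (word>>2) & 0x1 = 0
addr_hi [3+:1] = (word>>3) & 0x1 = 1
err [4+:1] = (word>>4) & 0x1 = 0
len [5+:3] = (word>>5) & 0x7 = 2  ←
len signed 3b, MSB=0: value = 2

2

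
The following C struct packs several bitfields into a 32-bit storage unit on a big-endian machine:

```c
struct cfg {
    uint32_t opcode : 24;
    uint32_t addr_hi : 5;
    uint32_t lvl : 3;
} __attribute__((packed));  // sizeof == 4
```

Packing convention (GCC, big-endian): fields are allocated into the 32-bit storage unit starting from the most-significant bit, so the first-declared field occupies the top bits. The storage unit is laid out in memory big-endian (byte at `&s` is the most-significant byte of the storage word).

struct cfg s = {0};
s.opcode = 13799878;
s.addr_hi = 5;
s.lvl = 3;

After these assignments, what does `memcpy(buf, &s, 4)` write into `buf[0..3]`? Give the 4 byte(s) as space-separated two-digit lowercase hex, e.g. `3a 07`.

opcode (24b) val=13799878 bits=0xd291c6 at bit 8: 0xd291c600
addr_hi (5b) val=5 bits=0x5 at bit 3: 0xd291c628
lvl (3b) val=3 bits=0x3 at bit 0: 0xd291c62b
word = 0xd291c62b → big-endian bytes:
  [0]=0xd2  [1]=0x91  [2]=0xc6  [3]=0x2b

d2 91 c6 2b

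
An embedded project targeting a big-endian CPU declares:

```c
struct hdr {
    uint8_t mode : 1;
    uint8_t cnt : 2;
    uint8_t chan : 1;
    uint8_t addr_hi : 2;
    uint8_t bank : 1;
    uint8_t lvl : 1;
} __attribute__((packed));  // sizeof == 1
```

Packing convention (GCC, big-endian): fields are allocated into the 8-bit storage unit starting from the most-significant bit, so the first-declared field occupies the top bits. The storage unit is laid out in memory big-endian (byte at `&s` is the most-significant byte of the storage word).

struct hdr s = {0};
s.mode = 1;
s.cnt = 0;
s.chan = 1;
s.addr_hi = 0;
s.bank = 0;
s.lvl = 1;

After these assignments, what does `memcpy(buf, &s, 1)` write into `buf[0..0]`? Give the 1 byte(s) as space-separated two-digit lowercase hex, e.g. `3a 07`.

mode (1b) val=1 bits=0x1 at bit 7: 0x80
cnt (2b) val=0 bits=0x0 at bit 5: 0x80
chan (1b) val=1 bits=0x1 at bit 4: 0x90
addr_hi (2b) val=0 bits=0x0 at bit 2: 0x90
bank (1b) val=0 bits=0x0 at bit 1: 0x90
lvl (1b) val=1 bits=0x1 at bit 0: 0x91
word = 0x91 → big-endian bytes:
  [0]=0x91

91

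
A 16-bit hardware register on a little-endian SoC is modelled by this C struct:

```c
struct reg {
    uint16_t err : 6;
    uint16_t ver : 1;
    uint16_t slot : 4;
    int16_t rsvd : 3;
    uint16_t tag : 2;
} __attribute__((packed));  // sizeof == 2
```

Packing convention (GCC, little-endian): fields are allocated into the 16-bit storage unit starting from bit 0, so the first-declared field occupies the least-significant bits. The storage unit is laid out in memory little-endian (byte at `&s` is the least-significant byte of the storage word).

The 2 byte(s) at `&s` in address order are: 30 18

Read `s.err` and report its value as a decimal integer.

48

[0]=0x30 [1]=0x18 (little-endian) → word 0x1830
err [0+:6] = (word>>0) & 0x3f = 48  ←
ver [6+:1] = (word>>6) & 0x1 = 0
slot [7+:4] = (word>>7) & 0xf = 0
rsvd [11+:3] = (word>>11) & 0x7 = 3
tag [14+:2] = (word>>14) & 0x3 = 0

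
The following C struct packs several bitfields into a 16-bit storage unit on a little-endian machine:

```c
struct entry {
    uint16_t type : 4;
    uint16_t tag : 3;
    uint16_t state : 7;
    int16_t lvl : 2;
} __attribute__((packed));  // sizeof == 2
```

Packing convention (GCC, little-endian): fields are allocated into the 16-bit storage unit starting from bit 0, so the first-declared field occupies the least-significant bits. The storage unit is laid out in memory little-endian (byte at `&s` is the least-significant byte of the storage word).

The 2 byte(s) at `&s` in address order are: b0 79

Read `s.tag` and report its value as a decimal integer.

3

[0]=0xb0 [1]=0x79 (little-endian) → word 0x79b0
type:4 @ bit 0 → (0x79b0>>0)&0xf = 0x0
tag:3 @ bit 4 → (0x79b0>>4)&0x7 = 0x3  ←
state:7 @ bit 7 → (0x79b0>>7)&0x7f = 0x73
lvl:2 @ bit 14 → (0x79b0>>14)&0x3 = 0x1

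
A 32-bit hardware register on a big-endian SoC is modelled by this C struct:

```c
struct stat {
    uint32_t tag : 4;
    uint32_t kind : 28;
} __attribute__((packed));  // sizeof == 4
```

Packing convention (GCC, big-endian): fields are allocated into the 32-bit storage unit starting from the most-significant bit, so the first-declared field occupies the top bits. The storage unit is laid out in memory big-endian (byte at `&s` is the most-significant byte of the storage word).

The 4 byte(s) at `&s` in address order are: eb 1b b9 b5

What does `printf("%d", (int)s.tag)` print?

14

[0]=0xeb [1]=0x1b [2]=0xb9 [3]=0xb5 (big-endian) → word 0xeb1bb9b5
tag [28+:4] = (word>>28) & 0xf = 14  ←
kind [0+:28] = (word>>0) & 0xfffffff = 186366389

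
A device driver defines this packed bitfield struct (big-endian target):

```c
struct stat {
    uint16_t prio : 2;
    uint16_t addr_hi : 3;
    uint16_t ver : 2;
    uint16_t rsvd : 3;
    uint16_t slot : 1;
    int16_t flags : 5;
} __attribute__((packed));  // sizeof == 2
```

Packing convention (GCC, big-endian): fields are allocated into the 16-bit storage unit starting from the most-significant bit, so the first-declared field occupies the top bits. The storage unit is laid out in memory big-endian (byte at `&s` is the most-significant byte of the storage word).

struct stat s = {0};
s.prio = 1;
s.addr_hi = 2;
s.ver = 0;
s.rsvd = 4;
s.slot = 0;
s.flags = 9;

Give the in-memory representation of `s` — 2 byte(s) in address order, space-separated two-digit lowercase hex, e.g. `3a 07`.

prio (2b) val=1 bits=0x1 at bit 14: 0x4000
addr_hi (3b) val=2 bits=0x2 at bit 11: 0x5000
ver (2b) val=0 bits=0x0 at bit 9: 0x5000
rsvd (3b) val=4 bits=0x4 at bit 6: 0x5100
slot (1b) val=0 bits=0x0 at bit 5: 0x5100
flags (5b) val=9 bits=0x9 at bit 0: 0x5109
word = 0x5109 → big-endian bytes:
  [0]=0x51  [1]=0x09

51 09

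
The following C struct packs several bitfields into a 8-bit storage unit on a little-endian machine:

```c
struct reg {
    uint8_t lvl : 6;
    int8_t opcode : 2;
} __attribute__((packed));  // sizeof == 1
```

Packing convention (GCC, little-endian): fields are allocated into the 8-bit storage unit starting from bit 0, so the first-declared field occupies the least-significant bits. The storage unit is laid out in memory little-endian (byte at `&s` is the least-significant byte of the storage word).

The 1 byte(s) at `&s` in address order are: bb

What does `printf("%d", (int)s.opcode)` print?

[0]=0xbb (little-endian) → word 0xbb
lvl [0+:6] = (word>>0) & 0x3f = 59
opcode [6+:2] = (word>>6) & 0x3 = 2  ←
opcode signed 2b, MSB=1: 2 - 4 = -2

-2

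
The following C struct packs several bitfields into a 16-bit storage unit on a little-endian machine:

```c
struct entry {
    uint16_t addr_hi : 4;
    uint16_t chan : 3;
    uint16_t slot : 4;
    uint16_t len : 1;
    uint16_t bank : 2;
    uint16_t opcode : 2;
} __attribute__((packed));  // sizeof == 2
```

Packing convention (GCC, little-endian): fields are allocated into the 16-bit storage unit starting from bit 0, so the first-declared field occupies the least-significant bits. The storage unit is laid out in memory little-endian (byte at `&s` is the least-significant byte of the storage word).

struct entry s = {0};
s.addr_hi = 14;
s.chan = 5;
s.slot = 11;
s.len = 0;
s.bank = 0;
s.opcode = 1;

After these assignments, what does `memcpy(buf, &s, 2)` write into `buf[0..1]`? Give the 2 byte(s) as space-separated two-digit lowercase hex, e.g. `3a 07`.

addr_hi (4b) val=14 bits=0xe at bit 0: 0x000e
chan (3b) val=5 bits=0x5 at bit 4: 0x005e
slot (4b) val=11 bits=0xb at bit 7: 0x05de
len (1b) val=0 bits=0x0 at bit 11: 0x05de
bank (2b) val=0 bits=0x0 at bit 12: 0x05de
opcode (2b) val=1 bits=0x1 at bit 14: 0x45de
word = 0x45de → little-endian bytes:
  [0]=0xde  [1]=0x45

de 45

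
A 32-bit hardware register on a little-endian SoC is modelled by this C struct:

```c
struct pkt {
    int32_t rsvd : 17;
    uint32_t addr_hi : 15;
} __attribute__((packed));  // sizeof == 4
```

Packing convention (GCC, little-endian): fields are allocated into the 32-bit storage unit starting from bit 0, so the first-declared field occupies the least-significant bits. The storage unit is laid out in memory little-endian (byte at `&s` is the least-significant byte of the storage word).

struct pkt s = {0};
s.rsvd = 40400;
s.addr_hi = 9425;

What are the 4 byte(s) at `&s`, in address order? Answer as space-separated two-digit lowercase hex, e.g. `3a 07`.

d0 9d a2 49

rsvd (17b) val=40400 bits=0x9dd0 at bit 0: 0x00009dd0
addr_hi (15b) val=9425 bits=0x24d1 at bit 17: 0x49a29dd0
word = 0x49a29dd0 → little-endian bytes:
  [0]=0xd0  [1]=0x9d  [2]=0xa2  [3]=0x49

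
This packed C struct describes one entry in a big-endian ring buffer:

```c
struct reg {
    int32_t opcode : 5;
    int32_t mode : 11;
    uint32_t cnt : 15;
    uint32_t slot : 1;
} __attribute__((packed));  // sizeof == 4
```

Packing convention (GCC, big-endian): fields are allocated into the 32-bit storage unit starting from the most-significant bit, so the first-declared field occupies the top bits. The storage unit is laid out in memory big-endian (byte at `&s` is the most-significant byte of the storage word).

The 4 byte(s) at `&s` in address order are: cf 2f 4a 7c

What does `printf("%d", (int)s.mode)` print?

-209

[0]=0xcf [1]=0x2f [2]=0x4a [3]=0x7c (big-endian) → word 0xcf2f4a7c
opcode:5 @ bit 27 → (0xcf2f4a7c>>27)&0x1f = 0x19
mode:11 @ bit 16 → (0xcf2f4a7c>>16)&0x7ff = 0x72f  ←
cnt:15 @ bit 1 → (0xcf2f4a7c>>1)&0x7fff = 0x253e
slot:1 @ bit 0 → (0xcf2f4a7c>>0)&0x1 = 0x0
mode signed 11b, MSB=1: 1839 - 2048 = -209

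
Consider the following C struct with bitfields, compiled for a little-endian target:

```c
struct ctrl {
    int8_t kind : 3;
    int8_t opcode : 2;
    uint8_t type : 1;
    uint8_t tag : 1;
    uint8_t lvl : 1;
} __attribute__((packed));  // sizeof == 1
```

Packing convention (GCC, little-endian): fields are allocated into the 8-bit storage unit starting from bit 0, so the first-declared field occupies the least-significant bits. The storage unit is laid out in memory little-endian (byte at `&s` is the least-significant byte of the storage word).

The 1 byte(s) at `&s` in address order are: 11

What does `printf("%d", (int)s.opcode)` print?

-2

[0]=0x11 (little-endian) → word 0x11
kind:3 @ bit 0 → (0x11>>0)&0x7 = 0x1
opcode:2 @ bit 3 → (0x11>>3)&0x3 = 0x2  ←
type:1 @ bit 5 → (0x11>>5)&0x1 = 0x0
tag:1 @ bit 6 → (0x11>>6)&0x1 = 0x0
lvl:1 @ bit 7 → (0x11>>7)&0x1 = 0x0
opcode signed 2b, MSB=1: 2 - 4 = -2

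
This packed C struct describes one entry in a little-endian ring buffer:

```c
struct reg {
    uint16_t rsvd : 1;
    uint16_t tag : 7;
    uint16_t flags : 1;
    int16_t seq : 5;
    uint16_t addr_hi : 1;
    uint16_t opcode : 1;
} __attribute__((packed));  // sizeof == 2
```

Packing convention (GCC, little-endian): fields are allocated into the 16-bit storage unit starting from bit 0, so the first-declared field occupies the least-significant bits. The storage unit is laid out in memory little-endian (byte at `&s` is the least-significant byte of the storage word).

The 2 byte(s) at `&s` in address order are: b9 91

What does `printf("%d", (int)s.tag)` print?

92

[0]=0xb9 [1]=0x91 (little-endian) → word 0x91b9
rsvd:1 @ bit 0 → (0x91b9>>0)&0x1 = 0x1
tag:7 @ bit 1 → (0x91b9>>1)&0x7f = 0x5c  ←
flags:1 @ bit 8 → (0x91b9>>8)&0x1 = 0x1
seq:5 @ bit 9 → (0x91b9>>9)&0x1f = 0x8
addr_hi:1 @ bit 14 → (0x91b9>>14)&0x1 = 0x0
opcode:1 @ bit 15 → (0x91b9>>15)&0x1 = 0x1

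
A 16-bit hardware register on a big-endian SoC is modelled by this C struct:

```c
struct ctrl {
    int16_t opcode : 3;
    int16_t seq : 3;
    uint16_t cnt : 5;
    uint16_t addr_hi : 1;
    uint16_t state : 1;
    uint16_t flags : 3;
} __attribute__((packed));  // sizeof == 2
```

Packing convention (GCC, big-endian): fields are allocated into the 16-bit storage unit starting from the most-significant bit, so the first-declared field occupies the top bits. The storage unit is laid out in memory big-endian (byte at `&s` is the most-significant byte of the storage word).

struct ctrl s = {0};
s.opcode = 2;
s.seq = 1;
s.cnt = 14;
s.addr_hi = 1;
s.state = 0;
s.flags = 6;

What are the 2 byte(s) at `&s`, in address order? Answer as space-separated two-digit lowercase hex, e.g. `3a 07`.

[13+:3] opcode=2 & 0x7 = 0x2; word=0x4000
[10+:3] seq=1 & 0x7 = 0x1; word=0x4400
[5+:5] cnt=14 & 0x1f = 0xe; word=0x45c0
[4+:1] addr_hi=1 & 0x1 = 0x1; word=0x45d0
[3+:1] state=0 & 0x1 = 0x0; word=0x45d0
[0+:3] flags=6 & 0x7 = 0x6; word=0x45d6
word = 0x45d6 → big-endian bytes:
  [0]=0x45  [1]=0xd6

45 d6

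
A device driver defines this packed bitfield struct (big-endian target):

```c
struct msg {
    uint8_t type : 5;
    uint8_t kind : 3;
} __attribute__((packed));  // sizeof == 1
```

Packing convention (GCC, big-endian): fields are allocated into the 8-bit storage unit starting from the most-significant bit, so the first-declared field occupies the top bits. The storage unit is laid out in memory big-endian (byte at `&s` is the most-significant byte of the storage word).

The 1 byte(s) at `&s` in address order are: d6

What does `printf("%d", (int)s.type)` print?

[0]=0xd6 (big-endian) → word 0xd6
type [3+:5] = (word>>3) & 0x1f = 26  ←
kind [0+:3] = (word>>0) & 0x7 = 6

26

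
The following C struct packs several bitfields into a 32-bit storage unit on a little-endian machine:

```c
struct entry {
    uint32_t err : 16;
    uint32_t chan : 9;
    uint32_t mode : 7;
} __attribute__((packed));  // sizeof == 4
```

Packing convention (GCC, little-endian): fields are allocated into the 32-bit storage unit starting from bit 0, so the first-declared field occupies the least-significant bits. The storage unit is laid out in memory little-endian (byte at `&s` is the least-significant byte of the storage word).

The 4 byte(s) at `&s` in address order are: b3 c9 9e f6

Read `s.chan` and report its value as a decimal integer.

[0]=0xb3 [1]=0xc9 [2]=0x9e [3]=0xf6 (little-endian) → word 0xf69ec9b3
err:16 @ bit 0 → (0xf69ec9b3>>0)&0xffff = 0xc9b3
chan:9 @ bit 16 → (0xf69ec9b3>>16)&0x1ff = 0x9e  ←
mode:7 @ bit 25 → (0xf69ec9b3>>25)&0x7f = 0x7b

158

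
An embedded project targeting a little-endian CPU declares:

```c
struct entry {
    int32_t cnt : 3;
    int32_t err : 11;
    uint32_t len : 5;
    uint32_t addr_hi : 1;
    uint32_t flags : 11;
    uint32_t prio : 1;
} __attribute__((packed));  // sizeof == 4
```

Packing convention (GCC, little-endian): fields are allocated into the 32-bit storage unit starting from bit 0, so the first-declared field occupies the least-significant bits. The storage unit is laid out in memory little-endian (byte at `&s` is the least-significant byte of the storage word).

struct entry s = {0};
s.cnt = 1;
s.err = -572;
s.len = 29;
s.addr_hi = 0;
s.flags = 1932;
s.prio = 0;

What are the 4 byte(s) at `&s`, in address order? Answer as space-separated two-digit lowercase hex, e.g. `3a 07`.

21 6e c7 78

cnt (3b) val=1 bits=0x1 at bit 0: 0x00000001
err (11b) val=-572 bits=0x5c4 at bit 3: 0x00002e21
len (5b) val=29 bits=0x1d at bit 14: 0x00076e21
addr_hi (1b) val=0 bits=0x0 at bit 19: 0x00076e21
flags (11b) val=1932 bits=0x78c at bit 20: 0x78c76e21
prio (1b) val=0 bits=0x0 at bit 31: 0x78c76e21
word = 0x78c76e21 → little-endian bytes:
  [0]=0x21  [1]=0x6e  [2]=0xc7  [3]=0x78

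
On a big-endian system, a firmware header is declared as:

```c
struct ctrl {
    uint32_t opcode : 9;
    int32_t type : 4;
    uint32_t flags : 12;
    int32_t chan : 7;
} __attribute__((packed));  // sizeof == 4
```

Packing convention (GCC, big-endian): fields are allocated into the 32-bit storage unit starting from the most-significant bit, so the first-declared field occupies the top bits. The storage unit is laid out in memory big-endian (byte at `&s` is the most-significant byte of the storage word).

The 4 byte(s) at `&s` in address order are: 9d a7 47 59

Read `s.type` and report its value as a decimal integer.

4

[0]=0x9d [1]=0xa7 [2]=0x47 [3]=0x59 (big-endian) → word 0x9da74759
opcode:9 @ bit 23 → (0x9da74759>>23)&0x1ff = 0x13b
type:4 @ bit 19 → (0x9da74759>>19)&0xf = 0x4  ←
flags:12 @ bit 7 → (0x9da74759>>7)&0xfff = 0xe8e
chan:7 @ bit 0 → (0x9da74759>>0)&0x7f = 0x59
type signed 4b, MSB=0: value = 4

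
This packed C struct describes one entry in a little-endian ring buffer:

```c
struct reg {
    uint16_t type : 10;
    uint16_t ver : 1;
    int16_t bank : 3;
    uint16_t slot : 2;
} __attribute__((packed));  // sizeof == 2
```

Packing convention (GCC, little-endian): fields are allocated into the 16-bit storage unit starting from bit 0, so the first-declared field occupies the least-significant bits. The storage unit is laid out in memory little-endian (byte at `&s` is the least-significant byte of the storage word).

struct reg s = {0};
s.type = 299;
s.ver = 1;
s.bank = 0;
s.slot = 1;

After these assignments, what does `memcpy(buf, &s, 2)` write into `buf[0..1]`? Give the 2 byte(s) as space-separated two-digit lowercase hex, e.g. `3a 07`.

type (10b) val=299 bits=0x12b at bit 0: 0x012b
ver (1b) val=1 bits=0x1 at bit 10: 0x052b
bank (3b) val=0 bits=0x0 at bit 11: 0x052b
slot (2b) val=1 bits=0x1 at bit 14: 0x452b
word = 0x452b → little-endian bytes:
  [0]=0x2b  [1]=0x45

2b 45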